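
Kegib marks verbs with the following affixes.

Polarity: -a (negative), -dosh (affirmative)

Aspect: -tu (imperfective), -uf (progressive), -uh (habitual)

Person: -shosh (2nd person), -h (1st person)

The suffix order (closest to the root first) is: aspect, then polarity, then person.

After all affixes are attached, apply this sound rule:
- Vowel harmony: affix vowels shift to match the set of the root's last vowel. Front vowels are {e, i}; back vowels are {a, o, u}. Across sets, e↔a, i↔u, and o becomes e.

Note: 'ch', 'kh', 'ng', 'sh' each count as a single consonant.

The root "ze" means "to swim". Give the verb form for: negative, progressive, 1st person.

Attach aspect progressive -uf → zeuf.
Attach polarity negative -a → zeufa.
Attach person 1st person -h → zeufah.
Apply vowel harmony: zeufah → zeifeh.

zeifeh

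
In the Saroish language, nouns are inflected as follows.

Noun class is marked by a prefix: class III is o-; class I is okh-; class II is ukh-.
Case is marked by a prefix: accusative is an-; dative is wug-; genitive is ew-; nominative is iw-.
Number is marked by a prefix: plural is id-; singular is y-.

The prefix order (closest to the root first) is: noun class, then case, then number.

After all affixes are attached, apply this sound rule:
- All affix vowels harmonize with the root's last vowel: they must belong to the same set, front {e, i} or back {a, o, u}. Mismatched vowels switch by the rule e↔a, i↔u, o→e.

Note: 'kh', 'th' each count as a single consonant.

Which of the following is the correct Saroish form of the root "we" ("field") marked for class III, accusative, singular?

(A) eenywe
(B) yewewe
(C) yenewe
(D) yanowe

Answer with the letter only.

C

Attach noun class class III o- → owe.
Attach case accusative an- → anowe.
Attach number singular y- → yanowe.
Apply vowel harmony: yanowe → yenewe.
So the correct form is yenewe, option (C).
(A) eenywe is wrong: it has the affixes in the wrong order.
(B) yewewe is wrong: it uses genitive instead of accusative for case.
(D) yanowe is wrong: it fails to apply the sound rule(s).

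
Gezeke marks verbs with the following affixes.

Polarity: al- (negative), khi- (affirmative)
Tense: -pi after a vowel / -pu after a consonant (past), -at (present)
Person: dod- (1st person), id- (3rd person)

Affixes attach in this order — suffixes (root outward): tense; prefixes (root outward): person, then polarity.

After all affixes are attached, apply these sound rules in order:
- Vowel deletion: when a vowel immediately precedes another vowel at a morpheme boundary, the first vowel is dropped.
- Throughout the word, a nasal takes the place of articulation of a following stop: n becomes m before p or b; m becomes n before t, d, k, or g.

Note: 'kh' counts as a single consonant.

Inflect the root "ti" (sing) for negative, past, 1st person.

Attach tense past -pi (after vowel 'i') → tipi.
Attach person 1st person dod- → dodtipi.
Attach polarity negative al- → aldodtipi.
Vowel deletion: no change.
Nasal assimilation: no change.

aldodtipi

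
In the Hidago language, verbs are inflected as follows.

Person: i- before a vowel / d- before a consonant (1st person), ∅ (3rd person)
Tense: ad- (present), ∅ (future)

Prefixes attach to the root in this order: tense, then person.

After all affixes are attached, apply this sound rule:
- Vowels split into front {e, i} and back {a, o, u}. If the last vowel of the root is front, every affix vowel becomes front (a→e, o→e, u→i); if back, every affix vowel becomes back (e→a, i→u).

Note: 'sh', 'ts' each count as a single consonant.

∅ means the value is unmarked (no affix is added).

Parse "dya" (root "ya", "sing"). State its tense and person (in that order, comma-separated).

Segment: d-ya.
tense: ∅ → future.
person: i/d- → 1st person.

future, 1st person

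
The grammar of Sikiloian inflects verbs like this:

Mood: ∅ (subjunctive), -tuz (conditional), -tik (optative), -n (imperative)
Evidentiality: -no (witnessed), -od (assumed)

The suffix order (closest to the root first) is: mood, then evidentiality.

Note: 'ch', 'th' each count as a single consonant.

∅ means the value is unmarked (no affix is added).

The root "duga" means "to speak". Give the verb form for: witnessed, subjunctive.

dugano

mood = subjunctive: zero marking, form stays duga.
Attach evidentiality witnessed -no → dugano.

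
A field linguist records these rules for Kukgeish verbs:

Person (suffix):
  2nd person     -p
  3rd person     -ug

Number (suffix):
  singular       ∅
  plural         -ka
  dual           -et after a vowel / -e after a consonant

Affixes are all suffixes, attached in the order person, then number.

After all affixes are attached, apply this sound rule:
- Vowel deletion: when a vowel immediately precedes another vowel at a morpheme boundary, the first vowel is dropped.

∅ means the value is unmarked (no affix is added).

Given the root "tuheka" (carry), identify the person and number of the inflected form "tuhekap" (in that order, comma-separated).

Segment: tuheka-p.
person: -p → 2nd person.
number: ∅ → singular.

2nd person, singular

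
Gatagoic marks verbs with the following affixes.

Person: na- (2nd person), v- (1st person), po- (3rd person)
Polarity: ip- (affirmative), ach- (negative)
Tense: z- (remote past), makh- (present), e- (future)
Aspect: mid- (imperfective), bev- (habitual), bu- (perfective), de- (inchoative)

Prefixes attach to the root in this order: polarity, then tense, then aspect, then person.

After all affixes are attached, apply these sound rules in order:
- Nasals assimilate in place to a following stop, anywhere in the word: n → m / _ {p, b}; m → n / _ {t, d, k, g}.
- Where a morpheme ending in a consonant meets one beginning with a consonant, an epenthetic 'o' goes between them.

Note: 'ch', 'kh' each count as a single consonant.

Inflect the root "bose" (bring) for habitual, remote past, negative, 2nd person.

nabevozachobose

Attach polarity negative ach- → achbose.
Attach tense remote past z- → zachbose.
Attach aspect habitual bev- → bevzachbose.
Attach person 2nd person na- → nabevzachbose.
Nasal assimilation: no change.
Apply epenthesis: nabevzachbose → nabevozachobose.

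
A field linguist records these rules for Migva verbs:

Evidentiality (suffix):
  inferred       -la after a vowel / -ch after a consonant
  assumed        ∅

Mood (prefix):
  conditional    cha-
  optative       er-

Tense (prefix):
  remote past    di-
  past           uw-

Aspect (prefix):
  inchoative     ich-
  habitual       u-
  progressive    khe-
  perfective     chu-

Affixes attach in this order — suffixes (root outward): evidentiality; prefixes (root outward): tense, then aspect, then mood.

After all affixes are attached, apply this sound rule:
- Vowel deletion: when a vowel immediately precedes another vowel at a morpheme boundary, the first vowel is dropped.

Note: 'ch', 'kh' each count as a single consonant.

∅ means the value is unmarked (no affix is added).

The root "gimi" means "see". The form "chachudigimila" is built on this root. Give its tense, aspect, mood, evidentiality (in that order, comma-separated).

Segment: cha-chu-di-gimi-la.
tense: di- → remote past.
aspect: chu- → perfective.
mood: cha- → conditional.
evidentiality: -la/ch → inferred.

remote past, perfective, conditional, inferred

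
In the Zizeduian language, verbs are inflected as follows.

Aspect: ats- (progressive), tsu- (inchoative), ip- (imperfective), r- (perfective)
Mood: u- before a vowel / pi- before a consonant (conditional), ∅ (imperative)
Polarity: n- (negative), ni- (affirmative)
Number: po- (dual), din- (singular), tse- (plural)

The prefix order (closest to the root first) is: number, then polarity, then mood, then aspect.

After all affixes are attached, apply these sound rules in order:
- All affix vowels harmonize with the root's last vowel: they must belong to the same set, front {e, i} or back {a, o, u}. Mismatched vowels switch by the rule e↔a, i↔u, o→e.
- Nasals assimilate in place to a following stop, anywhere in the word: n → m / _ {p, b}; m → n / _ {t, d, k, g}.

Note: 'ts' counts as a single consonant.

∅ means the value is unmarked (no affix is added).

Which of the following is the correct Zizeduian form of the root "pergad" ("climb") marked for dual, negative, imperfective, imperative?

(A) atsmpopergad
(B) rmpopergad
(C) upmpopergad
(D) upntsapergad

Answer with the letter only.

C

Attach number dual po- → popergad.
Attach polarity negative n- → npopergad.
mood = imperative: zero marking, form stays npopergad.
Attach aspect imperfective ip- → ipnpopergad.
Apply vowel harmony: ipnpopergad → upnpopergad.
Apply nasal assimilation: upnpopergad → upmpopergad.
So the correct form is upmpopergad, option (C).
(A) atsmpopergad is wrong: it uses progressive instead of imperfective for aspect.
(B) rmpopergad is wrong: it uses perfective instead of imperfective for aspect.
(D) upntsapergad is wrong: it uses plural instead of dual for number.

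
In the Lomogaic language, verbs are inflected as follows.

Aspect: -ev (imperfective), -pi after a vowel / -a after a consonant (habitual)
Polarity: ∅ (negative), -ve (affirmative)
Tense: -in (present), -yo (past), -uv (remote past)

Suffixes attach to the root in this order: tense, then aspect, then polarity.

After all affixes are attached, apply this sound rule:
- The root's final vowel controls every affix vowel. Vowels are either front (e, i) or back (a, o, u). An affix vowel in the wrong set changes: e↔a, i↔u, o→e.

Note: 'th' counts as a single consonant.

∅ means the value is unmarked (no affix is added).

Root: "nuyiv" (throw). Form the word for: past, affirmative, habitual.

Attach tense past -yo → nuyivyo.
Attach aspect habitual -pi (after vowel 'o') → nuyivyopi.
Attach polarity affirmative -ve → nuyivyopive.
Apply vowel harmony: nuyivyopive → nuyivyepive.

nuyivyepive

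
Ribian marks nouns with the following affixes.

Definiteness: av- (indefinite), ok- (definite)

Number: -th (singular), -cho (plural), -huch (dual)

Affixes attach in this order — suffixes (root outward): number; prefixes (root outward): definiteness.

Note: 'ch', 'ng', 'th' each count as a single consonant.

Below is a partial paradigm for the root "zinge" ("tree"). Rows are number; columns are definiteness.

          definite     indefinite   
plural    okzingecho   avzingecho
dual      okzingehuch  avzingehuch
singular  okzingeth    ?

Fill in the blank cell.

avzingeth

Attach definiteness indefinite av- → avzinge.
Attach number singular -th → avzingeth.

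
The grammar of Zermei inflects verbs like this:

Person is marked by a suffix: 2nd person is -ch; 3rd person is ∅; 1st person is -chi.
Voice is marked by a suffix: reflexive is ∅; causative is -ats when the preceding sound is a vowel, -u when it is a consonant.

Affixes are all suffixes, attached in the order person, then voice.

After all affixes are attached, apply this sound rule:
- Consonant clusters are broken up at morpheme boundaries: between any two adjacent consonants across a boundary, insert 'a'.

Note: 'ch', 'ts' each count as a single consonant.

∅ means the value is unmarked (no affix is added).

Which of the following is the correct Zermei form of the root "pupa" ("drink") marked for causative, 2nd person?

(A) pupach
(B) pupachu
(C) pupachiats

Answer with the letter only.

B

Attach person 2nd person -ch → pupach.
Attach voice causative -u (after consonant 'ch') → pupachu.
Epenthesis: no change.
So the correct form is pupachu, option (B).
(C) pupachiats is wrong: it uses 1st person instead of 2nd person for person.
(A) pupach is wrong: it uses reflexive instead of causative for voice.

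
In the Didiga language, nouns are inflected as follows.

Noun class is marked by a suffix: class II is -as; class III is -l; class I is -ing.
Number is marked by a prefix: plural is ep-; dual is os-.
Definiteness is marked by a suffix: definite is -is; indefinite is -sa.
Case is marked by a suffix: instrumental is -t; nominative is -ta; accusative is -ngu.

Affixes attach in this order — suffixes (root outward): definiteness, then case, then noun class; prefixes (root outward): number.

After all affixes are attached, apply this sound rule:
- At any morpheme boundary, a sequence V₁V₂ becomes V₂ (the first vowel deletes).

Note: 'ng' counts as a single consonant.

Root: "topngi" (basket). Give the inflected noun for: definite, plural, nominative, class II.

Attach definiteness definite -is → topngiis.
Attach number plural ep- → eptopngiis.
Attach case nominative -ta → eptopngiista.
Attach noun class class II -as → eptopngiistaas.
Apply vowel deletion: eptopngiistaas → eptopngistas.

eptopngistas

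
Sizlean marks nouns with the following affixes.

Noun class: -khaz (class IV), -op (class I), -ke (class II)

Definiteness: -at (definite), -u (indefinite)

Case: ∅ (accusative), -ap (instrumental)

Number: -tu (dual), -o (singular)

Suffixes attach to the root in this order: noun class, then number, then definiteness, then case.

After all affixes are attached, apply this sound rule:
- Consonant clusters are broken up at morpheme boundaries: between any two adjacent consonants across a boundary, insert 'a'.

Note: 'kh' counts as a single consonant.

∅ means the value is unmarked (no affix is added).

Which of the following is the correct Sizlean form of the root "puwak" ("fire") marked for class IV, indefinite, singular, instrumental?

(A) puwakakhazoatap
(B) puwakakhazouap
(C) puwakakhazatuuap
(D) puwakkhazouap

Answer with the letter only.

Attach noun class class IV -khaz → puwakkhaz.
Attach number singular -o → puwakkhazo.
Attach definiteness indefinite -u → puwakkhazou.
Attach case instrumental -ap → puwakkhazouap.
Apply epenthesis: puwakkhazouap → puwakakhazouap.
So the correct form is puwakakhazouap, option (B).
(D) puwakkhazouap is wrong: it fails to apply the sound rule(s).
(C) puwakakhazatuuap is wrong: it uses dual instead of singular for number.
(A) puwakakhazoatap is wrong: it uses definite instead of indefinite for definiteness.

B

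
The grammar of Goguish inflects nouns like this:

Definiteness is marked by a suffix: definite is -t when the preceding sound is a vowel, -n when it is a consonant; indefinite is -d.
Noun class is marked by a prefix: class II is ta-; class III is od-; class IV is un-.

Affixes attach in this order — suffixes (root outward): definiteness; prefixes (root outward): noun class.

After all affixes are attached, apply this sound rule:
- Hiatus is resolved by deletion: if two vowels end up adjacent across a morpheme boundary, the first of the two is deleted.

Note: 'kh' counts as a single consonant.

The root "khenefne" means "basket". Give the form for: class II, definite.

Attach definiteness definite -t (after vowel 'e') → khenefnet.
Attach noun class class II ta- → takhenefnet.
Vowel deletion: no change.

takhenefnet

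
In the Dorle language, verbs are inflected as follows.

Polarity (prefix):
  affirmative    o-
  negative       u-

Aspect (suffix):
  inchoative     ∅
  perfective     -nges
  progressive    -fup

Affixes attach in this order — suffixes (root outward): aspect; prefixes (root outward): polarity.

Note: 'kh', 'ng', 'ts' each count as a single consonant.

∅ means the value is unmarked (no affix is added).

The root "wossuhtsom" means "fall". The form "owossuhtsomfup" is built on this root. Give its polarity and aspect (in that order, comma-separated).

affirmative, progressive

Segment: o-wossuhtsom-fup.
polarity: o- → affirmative.
aspect: -fup → progressive.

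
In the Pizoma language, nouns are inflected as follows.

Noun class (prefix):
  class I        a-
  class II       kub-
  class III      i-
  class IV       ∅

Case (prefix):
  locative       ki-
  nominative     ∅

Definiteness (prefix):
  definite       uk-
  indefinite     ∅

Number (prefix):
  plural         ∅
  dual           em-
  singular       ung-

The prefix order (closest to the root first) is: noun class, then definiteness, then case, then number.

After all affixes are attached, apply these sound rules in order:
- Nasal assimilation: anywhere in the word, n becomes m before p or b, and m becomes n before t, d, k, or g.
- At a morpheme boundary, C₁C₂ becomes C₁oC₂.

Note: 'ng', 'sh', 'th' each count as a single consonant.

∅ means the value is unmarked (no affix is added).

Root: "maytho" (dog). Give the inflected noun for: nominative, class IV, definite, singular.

ungukomaytho

noun class = class IV: zero marking, form stays maytho.
Attach definiteness definite uk- → ukmaytho.
case = nominative: zero marking, form stays ukmaytho.
Attach number singular ung- → ungukmaytho.
Nasal assimilation: no change.
Apply epenthesis: ungukmaytho → ungukomaytho.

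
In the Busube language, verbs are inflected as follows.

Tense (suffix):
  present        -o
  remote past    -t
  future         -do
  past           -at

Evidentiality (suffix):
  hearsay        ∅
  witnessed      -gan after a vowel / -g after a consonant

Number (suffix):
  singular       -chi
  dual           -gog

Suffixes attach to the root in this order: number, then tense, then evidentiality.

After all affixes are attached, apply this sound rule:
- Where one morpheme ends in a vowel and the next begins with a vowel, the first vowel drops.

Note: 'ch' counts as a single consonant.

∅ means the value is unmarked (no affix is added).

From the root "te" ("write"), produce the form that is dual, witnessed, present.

Attach number dual -gog → tegog.
Attach tense present -o → tegogo.
Attach evidentiality witnessed -gan (after vowel 'o') → tegogogan.
Vowel deletion: no change.

tegogogan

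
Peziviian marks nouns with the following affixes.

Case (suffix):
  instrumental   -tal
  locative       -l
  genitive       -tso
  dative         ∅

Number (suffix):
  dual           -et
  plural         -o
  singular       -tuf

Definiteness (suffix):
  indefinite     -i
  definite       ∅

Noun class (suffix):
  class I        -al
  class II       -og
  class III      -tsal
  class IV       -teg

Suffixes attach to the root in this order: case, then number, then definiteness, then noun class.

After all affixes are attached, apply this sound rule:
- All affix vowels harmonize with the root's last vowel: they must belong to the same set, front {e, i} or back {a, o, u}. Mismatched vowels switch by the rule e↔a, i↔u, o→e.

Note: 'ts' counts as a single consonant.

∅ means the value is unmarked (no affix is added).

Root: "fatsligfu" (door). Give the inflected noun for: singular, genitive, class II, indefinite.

fatsligfutsotufuog

Attach case genitive -tso → fatsligfutso.
Attach number singular -tuf → fatsligfutsotuf.
Attach definiteness indefinite -i → fatsligfutsotufi.
Attach noun class class II -og → fatsligfutsotufiog.
Apply vowel harmony: fatsligfutsotufiog → fatsligfutsotufuog.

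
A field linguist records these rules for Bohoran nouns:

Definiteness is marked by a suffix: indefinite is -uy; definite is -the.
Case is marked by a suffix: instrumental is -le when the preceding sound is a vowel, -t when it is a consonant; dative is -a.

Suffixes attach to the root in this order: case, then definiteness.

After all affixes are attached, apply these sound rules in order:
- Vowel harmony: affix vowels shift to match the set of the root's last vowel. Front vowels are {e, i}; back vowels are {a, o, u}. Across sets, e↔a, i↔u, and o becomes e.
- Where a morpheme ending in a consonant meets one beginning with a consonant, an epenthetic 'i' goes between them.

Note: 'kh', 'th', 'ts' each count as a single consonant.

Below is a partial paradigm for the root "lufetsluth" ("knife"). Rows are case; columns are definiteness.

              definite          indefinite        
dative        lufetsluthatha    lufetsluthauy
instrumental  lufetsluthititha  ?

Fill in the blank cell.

Attach case instrumental -t (after consonant 'th') → lufetslutht.
Attach definiteness indefinite -uy → lufetsluthtuy.
Vowel harmony: no change.
Apply epenthesis: lufetsluthtuy → lufetsluthituy.

lufetsluthituy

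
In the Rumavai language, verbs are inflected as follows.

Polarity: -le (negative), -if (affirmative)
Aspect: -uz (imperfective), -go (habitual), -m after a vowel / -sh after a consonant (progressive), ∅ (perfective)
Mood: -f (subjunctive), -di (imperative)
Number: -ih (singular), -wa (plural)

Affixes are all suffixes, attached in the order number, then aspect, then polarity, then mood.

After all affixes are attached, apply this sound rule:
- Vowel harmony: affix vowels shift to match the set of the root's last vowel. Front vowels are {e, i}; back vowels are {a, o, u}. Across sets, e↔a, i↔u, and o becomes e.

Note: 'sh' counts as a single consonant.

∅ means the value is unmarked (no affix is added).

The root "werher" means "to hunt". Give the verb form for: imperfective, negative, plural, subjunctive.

werherweizlef

Attach number plural -wa → werherwa.
Attach aspect imperfective -uz → werherwauz.
Attach polarity negative -le → werherwauzle.
Attach mood subjunctive -f → werherwauzlef.
Apply vowel harmony: werherwauzlef → werherweizlef.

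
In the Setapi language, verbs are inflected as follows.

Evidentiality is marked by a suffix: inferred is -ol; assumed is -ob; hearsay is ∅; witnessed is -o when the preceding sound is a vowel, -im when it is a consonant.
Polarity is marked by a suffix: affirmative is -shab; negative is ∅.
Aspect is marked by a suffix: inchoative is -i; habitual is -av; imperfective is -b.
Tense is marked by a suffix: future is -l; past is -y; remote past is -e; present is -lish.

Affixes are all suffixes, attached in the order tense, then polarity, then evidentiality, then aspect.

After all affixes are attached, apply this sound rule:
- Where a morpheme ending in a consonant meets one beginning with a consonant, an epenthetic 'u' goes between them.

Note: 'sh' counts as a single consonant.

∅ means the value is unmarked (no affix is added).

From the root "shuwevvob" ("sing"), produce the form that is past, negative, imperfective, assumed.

Attach tense past -y → shuwevvoby.
polarity = negative: zero marking, form stays shuwevvoby.
Attach evidentiality assumed -ob → shuwevvobyob.
Attach aspect imperfective -b → shuwevvobyobb.
Apply epenthesis: shuwevvobyobb → shuwevvobuyobub.

shuwevvobuyobub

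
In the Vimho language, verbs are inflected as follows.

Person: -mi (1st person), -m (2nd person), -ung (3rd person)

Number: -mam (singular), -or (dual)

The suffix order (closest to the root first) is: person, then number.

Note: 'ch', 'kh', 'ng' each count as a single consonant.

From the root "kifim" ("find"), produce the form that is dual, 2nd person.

kifimmor

Attach person 2nd person -m → kifimm.
Attach number dual -or → kifimmor.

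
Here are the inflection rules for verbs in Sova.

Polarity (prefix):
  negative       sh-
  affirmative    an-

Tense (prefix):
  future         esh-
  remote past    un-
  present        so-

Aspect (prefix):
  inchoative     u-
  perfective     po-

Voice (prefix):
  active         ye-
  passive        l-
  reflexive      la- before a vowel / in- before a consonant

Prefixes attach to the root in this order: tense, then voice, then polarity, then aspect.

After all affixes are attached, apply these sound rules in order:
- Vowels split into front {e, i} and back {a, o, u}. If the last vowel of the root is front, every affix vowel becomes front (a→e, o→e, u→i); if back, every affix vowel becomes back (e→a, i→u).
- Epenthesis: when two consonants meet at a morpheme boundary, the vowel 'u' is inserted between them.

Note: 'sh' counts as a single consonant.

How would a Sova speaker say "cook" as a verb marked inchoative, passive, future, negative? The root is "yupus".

ushulashuyupus

Attach tense future esh- → eshyupus.
Attach voice passive l- → leshyupus.
Attach polarity negative sh- → shleshyupus.
Attach aspect inchoative u- → ushleshyupus.
Apply vowel harmony: ushleshyupus → ushlashyupus.
Apply epenthesis: ushlashyupus → ushulashuyupus.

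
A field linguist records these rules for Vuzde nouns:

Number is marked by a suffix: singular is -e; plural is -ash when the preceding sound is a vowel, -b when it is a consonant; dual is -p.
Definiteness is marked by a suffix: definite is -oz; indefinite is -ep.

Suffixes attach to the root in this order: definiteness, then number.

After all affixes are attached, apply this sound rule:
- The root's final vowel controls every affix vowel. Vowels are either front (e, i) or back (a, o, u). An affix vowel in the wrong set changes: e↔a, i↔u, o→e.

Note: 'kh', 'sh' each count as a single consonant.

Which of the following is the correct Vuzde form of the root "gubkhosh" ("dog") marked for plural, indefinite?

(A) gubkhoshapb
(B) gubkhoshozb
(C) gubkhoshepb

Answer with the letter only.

Attach definiteness indefinite -ep → gubkhoshep.
Attach number plural -b (after consonant 'p') → gubkhoshepb.
Apply vowel harmony: gubkhoshepb → gubkhoshapb.
So the correct form is gubkhoshapb, option (A).
(B) gubkhoshozb is wrong: it uses definite instead of indefinite for definiteness.
(C) gubkhoshepb is wrong: it fails to apply the sound rule(s).

A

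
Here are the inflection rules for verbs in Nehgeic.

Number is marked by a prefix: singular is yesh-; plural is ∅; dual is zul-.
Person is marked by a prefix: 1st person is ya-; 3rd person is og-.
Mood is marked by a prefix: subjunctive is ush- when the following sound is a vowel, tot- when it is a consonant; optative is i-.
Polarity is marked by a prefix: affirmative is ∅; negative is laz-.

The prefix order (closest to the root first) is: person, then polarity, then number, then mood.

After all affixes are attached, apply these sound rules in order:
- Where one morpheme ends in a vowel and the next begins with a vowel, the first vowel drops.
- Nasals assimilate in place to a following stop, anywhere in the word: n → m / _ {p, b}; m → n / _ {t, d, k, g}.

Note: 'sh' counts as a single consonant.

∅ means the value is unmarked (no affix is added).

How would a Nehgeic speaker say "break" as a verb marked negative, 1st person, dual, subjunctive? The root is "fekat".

totzullazyafekat

Attach person 1st person ya- → yafekat.
Attach polarity negative laz- → lazyafekat.
Attach number dual zul- → zullazyafekat.
Attach mood subjunctive tot- (before consonant 'z') → totzullazyafekat.
Vowel deletion: no change.
Nasal assimilation: no change.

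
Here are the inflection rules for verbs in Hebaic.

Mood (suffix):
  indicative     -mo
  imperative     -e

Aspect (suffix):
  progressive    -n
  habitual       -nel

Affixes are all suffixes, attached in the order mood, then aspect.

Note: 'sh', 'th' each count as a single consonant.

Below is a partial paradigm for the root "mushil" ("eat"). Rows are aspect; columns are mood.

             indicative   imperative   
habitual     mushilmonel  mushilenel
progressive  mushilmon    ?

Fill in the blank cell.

mushilen

Attach mood imperative -e → mushile.
Attach aspect progressive -n → mushilen.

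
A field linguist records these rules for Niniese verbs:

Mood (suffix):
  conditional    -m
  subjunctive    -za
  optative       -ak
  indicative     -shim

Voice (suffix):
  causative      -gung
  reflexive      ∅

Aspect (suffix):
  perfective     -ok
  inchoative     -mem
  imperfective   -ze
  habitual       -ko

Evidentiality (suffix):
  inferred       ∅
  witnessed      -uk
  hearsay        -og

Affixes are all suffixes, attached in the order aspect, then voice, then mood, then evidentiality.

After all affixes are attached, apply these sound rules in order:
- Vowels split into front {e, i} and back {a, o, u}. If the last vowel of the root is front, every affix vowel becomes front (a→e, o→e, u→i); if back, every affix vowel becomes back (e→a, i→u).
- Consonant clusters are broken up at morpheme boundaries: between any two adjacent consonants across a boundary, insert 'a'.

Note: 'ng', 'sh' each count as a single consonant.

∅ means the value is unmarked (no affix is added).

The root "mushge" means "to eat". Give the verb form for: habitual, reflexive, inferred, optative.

Attach aspect habitual -ko → mushgeko.
voice = reflexive: zero marking, form stays mushgeko.
Attach mood optative -ak → mushgekoak.
evidentiality = inferred: zero marking, form stays mushgekoak.
Apply vowel harmony: mushgekoak → mushgekeek.
Epenthesis: no change.

mushgekeek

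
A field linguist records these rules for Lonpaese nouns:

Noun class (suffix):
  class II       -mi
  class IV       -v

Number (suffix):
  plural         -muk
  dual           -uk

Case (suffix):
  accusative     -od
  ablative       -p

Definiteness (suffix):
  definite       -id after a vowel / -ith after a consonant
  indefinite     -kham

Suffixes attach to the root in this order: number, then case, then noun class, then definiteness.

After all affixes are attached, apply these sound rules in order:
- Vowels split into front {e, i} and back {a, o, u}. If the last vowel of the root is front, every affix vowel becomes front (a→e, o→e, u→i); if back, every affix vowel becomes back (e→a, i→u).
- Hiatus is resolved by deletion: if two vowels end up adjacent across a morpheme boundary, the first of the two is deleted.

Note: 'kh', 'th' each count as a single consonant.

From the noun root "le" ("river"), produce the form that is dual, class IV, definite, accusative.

likedvith

Attach number dual -uk → leuk.
Attach case accusative -od → leukod.
Attach noun class class IV -v → leukodv.
Attach definiteness definite -ith (after consonant 'v') → leukodvith.
Apply vowel harmony: leukodvith → leikedvith.
Apply vowel deletion: leikedvith → likedvith.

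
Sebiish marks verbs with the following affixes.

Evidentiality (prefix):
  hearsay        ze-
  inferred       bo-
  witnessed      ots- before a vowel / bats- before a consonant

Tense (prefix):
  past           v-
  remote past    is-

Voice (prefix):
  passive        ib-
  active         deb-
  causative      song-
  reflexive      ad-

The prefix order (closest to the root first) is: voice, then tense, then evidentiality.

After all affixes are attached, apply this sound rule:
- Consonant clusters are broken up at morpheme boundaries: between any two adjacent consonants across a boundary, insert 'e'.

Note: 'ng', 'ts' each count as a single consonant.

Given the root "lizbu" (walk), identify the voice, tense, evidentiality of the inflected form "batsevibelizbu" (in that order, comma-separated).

passive, past, witnessed

Segment: bats-v-ib-lizbu.
voice: ib- → passive.
tense: v- → past.
evidentiality: ots/bats- → witnessed.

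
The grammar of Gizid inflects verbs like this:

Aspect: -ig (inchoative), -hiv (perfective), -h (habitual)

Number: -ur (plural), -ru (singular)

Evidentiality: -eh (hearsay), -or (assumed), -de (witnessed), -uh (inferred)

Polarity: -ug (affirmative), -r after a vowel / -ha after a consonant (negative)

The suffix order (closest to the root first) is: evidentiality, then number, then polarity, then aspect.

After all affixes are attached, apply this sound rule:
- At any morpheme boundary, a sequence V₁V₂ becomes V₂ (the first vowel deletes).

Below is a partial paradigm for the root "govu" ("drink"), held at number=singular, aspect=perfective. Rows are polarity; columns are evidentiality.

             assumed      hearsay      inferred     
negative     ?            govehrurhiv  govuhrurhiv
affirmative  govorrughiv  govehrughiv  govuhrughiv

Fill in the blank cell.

Attach evidentiality assumed -or → govuor.
Attach number singular -ru → govuorru.
Attach polarity negative -r (after vowel 'u') → govuorrur.
Attach aspect perfective -hiv → govuorrurhiv.
Apply vowel deletion: govuorrurhiv → govorrurhiv.

govorrurhiv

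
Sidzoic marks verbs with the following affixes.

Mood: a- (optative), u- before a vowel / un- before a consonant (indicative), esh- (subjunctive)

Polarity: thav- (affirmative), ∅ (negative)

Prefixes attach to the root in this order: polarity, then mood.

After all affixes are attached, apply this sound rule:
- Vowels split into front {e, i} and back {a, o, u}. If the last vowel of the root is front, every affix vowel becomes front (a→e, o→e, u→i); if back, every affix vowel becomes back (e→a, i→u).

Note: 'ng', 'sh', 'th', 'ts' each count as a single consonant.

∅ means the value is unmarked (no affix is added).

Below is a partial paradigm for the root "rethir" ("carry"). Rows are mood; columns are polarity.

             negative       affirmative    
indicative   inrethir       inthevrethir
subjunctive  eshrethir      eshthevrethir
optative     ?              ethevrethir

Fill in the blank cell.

erethir

polarity = negative: zero marking, form stays rethir.
Attach mood optative a- → arethir.
Apply vowel harmony: arethir → erethir.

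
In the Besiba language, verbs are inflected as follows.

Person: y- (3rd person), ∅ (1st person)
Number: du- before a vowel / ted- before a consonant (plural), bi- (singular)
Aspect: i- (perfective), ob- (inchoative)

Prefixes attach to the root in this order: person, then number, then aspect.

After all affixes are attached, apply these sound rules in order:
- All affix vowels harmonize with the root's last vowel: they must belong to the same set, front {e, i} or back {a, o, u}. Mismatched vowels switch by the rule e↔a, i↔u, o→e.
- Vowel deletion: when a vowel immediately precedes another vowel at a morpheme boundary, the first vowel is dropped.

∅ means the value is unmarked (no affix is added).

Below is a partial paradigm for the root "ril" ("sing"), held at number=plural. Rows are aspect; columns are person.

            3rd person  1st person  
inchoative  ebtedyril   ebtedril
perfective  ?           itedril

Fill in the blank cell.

Attach person 3rd person y- → yril.
Attach number plural ted- (before consonant 'y') → tedyril.
Attach aspect perfective i- → itedyril.
Vowel harmony: no change.
Vowel deletion: no change.

itedyril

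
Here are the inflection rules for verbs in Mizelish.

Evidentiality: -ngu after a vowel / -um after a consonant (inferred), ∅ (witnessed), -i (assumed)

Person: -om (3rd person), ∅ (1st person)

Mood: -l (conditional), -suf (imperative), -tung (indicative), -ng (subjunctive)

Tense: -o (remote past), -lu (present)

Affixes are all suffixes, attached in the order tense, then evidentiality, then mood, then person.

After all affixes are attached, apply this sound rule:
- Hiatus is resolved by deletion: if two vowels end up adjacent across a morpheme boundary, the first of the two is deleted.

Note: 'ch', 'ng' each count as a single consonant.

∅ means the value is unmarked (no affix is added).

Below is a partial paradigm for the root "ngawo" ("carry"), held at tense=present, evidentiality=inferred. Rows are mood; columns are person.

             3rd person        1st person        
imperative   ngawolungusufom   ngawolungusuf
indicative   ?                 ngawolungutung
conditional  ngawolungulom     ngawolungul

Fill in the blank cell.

ngawolungutungom

Attach tense present -lu → ngawolu.
Attach evidentiality inferred -ngu (after vowel 'u') → ngawolungu.
Attach mood indicative -tung → ngawolungutung.
Attach person 3rd person -om → ngawolungutungom.
Vowel deletion: no change.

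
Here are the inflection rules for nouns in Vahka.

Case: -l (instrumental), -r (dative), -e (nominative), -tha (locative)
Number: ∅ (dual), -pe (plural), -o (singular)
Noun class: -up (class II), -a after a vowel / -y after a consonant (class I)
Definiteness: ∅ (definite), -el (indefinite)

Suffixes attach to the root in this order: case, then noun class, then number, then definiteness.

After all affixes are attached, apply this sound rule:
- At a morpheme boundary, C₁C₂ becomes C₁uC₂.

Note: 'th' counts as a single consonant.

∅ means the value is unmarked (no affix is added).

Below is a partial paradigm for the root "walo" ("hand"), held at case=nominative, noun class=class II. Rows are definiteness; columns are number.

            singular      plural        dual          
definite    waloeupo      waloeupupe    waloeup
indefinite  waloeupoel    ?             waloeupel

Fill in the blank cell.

waloeupupeel

Attach case nominative -e → waloe.
Attach noun class class II -up → waloeup.
Attach number plural -pe → waloeuppe.
Attach definiteness indefinite -el → waloeuppeel.
Apply epenthesis: waloeuppeel → waloeupupeel.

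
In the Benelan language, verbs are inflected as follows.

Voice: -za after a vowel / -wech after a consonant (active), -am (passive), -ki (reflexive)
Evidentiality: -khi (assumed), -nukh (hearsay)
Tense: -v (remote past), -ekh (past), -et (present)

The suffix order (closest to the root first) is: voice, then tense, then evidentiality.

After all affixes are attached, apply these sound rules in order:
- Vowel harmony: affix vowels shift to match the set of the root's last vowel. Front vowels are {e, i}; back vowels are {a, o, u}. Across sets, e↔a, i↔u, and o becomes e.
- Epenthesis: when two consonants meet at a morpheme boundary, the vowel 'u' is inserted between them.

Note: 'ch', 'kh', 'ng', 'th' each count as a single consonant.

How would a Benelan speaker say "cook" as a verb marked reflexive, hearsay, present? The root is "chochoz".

Attach voice reflexive -ki → chochozki.
Attach tense present -et → chochozkiet.
Attach evidentiality hearsay -nukh → chochozkietnukh.
Apply vowel harmony: chochozkietnukh → chochozkuatnukh.
Apply epenthesis: chochozkuatnukh → chochozukuatunukh.

chochozukuatunukh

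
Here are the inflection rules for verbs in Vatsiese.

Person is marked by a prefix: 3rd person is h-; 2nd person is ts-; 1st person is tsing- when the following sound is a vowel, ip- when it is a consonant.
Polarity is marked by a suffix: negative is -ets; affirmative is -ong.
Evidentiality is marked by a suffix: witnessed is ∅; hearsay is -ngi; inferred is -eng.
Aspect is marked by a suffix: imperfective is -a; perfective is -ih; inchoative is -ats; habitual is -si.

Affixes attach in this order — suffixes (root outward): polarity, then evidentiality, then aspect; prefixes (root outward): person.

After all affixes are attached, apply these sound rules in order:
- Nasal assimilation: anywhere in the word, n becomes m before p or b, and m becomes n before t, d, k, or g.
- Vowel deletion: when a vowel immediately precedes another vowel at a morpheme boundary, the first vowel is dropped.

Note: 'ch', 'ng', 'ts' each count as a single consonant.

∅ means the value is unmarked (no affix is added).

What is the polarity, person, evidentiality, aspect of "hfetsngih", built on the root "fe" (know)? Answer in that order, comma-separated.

negative, 3rd person, hearsay, perfective

Segment: h-fe-ets-ngi-ih.
polarity: -ets → negative.
person: h- → 3rd person.
evidentiality: -ngi → hearsay.
aspect: -ih → perfective.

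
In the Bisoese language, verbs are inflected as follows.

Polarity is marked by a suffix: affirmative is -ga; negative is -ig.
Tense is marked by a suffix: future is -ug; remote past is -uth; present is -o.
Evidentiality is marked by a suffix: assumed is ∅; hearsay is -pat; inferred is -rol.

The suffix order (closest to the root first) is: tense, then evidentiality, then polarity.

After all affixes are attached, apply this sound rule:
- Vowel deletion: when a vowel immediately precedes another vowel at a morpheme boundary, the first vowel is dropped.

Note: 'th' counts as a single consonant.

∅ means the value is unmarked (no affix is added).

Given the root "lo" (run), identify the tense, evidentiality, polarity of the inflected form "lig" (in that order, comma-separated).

Segment: lo-o-ig.
tense: -o → present.
evidentiality: ∅ → assumed.
polarity: -ig → negative.

present, assumed, negative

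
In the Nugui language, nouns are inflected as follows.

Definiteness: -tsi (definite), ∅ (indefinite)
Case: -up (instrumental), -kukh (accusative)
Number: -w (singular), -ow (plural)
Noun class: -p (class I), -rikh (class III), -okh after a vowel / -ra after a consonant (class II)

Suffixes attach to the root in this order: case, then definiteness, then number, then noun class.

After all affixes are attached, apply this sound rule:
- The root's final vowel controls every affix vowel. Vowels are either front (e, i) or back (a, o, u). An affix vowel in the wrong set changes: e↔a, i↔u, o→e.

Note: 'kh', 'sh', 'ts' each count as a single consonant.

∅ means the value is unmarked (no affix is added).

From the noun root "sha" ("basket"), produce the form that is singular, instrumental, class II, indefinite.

shaupwra

Attach case instrumental -up → shaup.
definiteness = indefinite: zero marking, form stays shaup.
Attach number singular -w → shaupw.
Attach noun class class II -ra (after consonant 'w') → shaupwra.
Vowel harmony: no change.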